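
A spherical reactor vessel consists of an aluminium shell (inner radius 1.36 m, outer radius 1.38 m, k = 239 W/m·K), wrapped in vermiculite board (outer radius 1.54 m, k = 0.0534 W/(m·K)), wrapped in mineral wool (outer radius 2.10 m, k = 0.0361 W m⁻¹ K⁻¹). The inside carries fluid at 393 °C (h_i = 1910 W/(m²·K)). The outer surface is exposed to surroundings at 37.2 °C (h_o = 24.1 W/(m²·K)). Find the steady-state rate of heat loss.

Q = 719 W

Series thermal resistances, inner to outer:
  R_conv,in = 1/(4πr²h) = 1/(4π·1.36²·1910) = 2.253×10^-5 K/W
  R_aluminium = (1/1.36 − 1/1.38)/(4πk) = 0.01066/(4π·239) = 3.548×10^-6 K/W
  R_vermiculite board = (1/1.38 − 1/1.54)/(4πk) = 0.07529/(4π·0.0534) = 0.1122 K/W
  R_mineral wool = (1/1.54 − 1/2.10)/(4πk) = 0.1732/(4π·0.0361) = 0.3817 K/W
  R_conv,out = 1/(4πr²h) = 1/(4π·2.10²·24.1) = 7.487×10^-4 K/W
ΣR = 2.253×10^-5 + 3.548×10^-6 + 0.1122 + 0.3817 + 7.487×10^-4 = 0.4947 K/W
Q = ΔT/ΣR = (393 °C − 37.2 °C)/0.4947 = 719 W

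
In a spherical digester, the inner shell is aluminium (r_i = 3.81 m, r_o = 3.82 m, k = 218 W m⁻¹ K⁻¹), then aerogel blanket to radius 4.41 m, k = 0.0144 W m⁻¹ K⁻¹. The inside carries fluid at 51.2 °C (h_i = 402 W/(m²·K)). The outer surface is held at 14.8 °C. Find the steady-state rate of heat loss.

Q = 188 W

Series thermal resistances, inner to outer:
  R_conv,in = 1/(4πr²h) = 1/(4π·3.81²·402) = 1.364×10^-5 K/W
  R_aluminium = (1/3.81 − 1/3.82)/(4πk) = 6.871×10^-4/(4π·218) = 2.508×10^-7 K/W
  R_aerogel blanket = (1/3.82 − 1/4.41)/(4πk) = 0.03502/(4π·0.0144) = 0.1935 K/W
ΣR = 1.364×10^-5 + 2.508×10^-7 + 0.1935 = 0.1935 K/W
Q = ΔT/ΣR = (51.2 °C − 14.8 °C)/0.1935 = 188 W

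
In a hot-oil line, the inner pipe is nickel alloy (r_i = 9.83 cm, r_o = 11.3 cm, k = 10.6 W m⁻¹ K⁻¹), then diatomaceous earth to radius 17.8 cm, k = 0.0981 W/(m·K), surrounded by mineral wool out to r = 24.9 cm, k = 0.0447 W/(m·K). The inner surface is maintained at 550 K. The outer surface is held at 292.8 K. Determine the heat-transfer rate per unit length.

Series thermal resistances, inner to outer:
  R'_nickel alloy = ln(0.113/0.0983)/(2πk) = 0.1394/(2π·10.6) = 0.002092 m·K/W
  R'_diatomaceous earth = ln(0.178/0.113)/(2πk) = 0.4544/(2π·0.0981) = 0.7372 m·K/W
  R'_mineral wool = ln(0.249/0.178)/(2πk) = 0.3357/(2π·0.0447) = 1.195 m·K/W
ΣR = 0.002092 + 0.7372 + 1.195 = 1.934 m·K/W
Q' = ΔT/ΣR = (550 K − 292.8 K)/1.934 = 133 W/m

Q' = 133 W/m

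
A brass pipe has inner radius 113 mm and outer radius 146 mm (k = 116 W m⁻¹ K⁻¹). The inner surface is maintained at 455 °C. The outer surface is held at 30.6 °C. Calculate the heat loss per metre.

Q' = 1210 kW/m

Q' = 2πk·ΔT/ln(r₂/r₁) = 2π × 116 × 424.4 / ln(0.146/0.113) = 1.21×10^6 W/m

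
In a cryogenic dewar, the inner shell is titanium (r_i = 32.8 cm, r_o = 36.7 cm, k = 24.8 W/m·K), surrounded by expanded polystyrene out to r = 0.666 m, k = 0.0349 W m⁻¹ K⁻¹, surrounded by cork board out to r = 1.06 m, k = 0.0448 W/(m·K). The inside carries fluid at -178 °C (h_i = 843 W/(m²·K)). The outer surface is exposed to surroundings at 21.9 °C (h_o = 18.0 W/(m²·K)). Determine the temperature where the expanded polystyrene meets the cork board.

T = -30.6 °C

Resistance network (inner→outer):
  R_conv,in = 1/(4πr²h) = 1/(4π·0.328²·843) = 8.774×10^-4 K/W
  R_titanium = (1/0.328 − 1/0.367)/(4πk) = 0.3240/(4π·24.8) = 0.001040 K/W
  R_expanded polystyrene = (1/0.367 − 1/0.666)/(4πk) = 1.223/(4π·0.0349) = 2.789 K/W
  R_cork board = (1/0.666 − 1/1.06)/(4πk) = 0.5581/(4π·0.0448) = 0.9914 K/W
  R_conv,out = 1/(4πr²h) = 1/(4π·1.06²·18.0) = 0.003935 K/W
ΣR = 8.774×10^-4 + 0.001040 + 2.789 + 0.9914 + 0.003935 = 3.786 K/W
Q = ΔT/ΣR = (-178 °C − 21.9 °C)/3.786 = -52.80 W
From the inner boundary to the expanded polystyrene/cork board interface, ΣR_partial = 2.791 K/W.
T_interface = T_in − Q·ΣR_partial = -178 °C − (-52.80)(2.791) = -30.6 °C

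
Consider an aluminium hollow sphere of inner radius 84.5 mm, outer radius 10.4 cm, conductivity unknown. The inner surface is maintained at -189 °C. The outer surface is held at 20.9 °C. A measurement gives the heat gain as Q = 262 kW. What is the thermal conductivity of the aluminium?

k = 220 W/m·K

ΣR = ΔT/Q = |-189 − 20.9|/2.62×10^5 = 8.011×10^-4 K/W
(1/r₁−1/r₂)/(4πk) = 8.011×10^-4 ⇒ k = 2.219/(4π·8.011×10^-4) = 220 W/m·K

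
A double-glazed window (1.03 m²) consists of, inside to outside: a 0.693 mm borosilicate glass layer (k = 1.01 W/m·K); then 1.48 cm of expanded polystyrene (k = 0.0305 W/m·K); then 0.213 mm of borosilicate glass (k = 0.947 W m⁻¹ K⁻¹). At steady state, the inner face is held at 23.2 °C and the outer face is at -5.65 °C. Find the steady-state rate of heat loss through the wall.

Q = 61.1 W

Treat each layer as a resistance in series:
  R_borosilicate glass = L/(kA) = 6.93×10^-4/(1.01·1.03) = 6.662×10^-4 K/W
  R_expanded polystyrene = L/(kA) = 0.0148/(0.0305·1.03) = 0.4711 K/W
  R_borosilicate glass = L/(kA) = 2.13×10^-4/(0.947·1.03) = 2.184×10^-4 K/W
ΣR = 6.662×10^-4 + 0.4711 + 2.184×10^-4 = 0.4720 K/W
Q = ΔT/ΣR = (23.2 °C − -5.65 °C)/0.4720 = 61.1 W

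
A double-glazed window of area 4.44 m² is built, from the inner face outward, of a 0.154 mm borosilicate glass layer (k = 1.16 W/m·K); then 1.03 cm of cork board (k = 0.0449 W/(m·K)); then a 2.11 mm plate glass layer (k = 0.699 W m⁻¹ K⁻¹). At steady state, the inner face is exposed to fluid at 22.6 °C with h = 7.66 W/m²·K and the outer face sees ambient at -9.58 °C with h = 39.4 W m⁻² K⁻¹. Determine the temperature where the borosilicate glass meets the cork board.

T = 11.8 °C

Resistance network (inner→outer):
  R_conv,in = 1/(hA) = 1/(7.66·4.44) = 0.02940 K/W
  R_borosilicate glass = L/(kA) = 1.54×10^-4/(1.16·4.44) = 2.990×10^-5 K/W
  R_cork board = L/(kA) = 0.0103/(0.0449·4.44) = 0.05167 K/W
  R_plate glass = L/(kA) = 0.00211/(0.699·4.44) = 6.799×10^-4 K/W
  R_conv,out = 1/(hA) = 1/(39.4·4.44) = 0.005716 K/W
ΣR = 0.02940 + 2.990×10^-5 + 0.05167 + 6.799×10^-4 + 0.005716 = 0.08750 K/W
Q = ΔT/ΣR = (22.6 °C − -9.58 °C)/0.08750 = 367.8 W
From the inner boundary to the borosilicate glass/cork board interface, ΣR_partial = 0.02943 K/W.
T_interface = T_in − Q·ΣR_partial = 22.6 °C − (367.8)(0.02943) = 11.8 °C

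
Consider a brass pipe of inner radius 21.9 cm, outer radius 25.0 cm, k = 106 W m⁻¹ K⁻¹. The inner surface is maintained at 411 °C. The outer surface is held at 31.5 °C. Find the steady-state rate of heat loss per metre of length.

Q' = 1.91×10^6 W/m

Q' = 2πk·ΔT/ln(r₂/r₁) = 2π × 106 × 379.5 / ln(0.250/0.219) = 1.91×10^6 W/m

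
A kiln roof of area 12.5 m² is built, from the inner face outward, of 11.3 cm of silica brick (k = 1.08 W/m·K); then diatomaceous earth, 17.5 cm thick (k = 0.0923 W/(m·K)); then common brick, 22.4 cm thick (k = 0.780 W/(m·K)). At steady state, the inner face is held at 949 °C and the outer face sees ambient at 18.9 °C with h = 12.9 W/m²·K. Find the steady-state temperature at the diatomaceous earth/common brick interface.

T = 162 °C

Series thermal resistances, inner to outer:
  R_silica brick = L/(kA) = 0.113/(1.08·12.5) = 0.008370 K/W
  R_diatomaceous earth = L/(kA) = 0.175/(0.0923·12.5) = 0.1517 K/W
  R_common brick = L/(kA) = 0.224/(0.780·12.5) = 0.02297 K/W
  R_conv,out = 1/(hA) = 1/(12.9·12.5) = 0.006202 K/W
ΣR = 0.008370 + 0.1517 + 0.02297 + 0.006202 = 0.1892 K/W
Q = ΔT/ΣR = (949 °C − 18.9 °C)/0.1892 = 4916 W
From the inner boundary to the diatomaceous earth/common brick interface, ΣR_partial = 0.1601 K/W.
T_interface = T_in − Q·ΣR_partial = 949 °C − (4916)(0.1601) = 162 °C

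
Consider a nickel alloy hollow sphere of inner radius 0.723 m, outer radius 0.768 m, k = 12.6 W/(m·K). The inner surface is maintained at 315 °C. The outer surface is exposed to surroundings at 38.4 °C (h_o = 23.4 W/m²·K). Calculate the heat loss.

Series thermal resistances, inner to outer:
  R_nickel alloy = (1/0.723 − 1/0.768)/(4πk) = 0.08104/(4π·12.6) = 5.118×10^-4 K/W
  R_conv,out = 1/(4πr²h) = 1/(4π·0.768²·23.4) = 0.005766 K/W
ΣR = 5.118×10^-4 + 0.005766 = 0.006278 K/W
Q = ΔT/ΣR = (315 °C − 38.4 °C)/0.006278 = 44100 W

Q = 44.1 kW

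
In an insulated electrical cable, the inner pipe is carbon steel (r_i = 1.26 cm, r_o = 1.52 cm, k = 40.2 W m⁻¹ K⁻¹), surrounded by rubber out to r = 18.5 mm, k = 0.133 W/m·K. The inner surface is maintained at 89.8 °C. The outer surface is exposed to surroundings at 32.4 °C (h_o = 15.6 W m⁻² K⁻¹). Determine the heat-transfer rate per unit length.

Q' = 72.9 W/m

Treat each layer as a resistance in series:
  R'_carbon steel = ln(0.0152/0.0126)/(2πk) = 0.1876/(2π·40.2) = 7.427×10^-4 m·K/W
  R'_rubber = ln(0.0185/0.0152)/(2πk) = 0.1965/(2π·0.133) = 0.2351 m·K/W
  R'_conv,out = 1/(2πr h) = 1/(2π·0.0185·15.6) = 0.5515 m·K/W
ΣR = 7.427×10^-4 + 0.2351 + 0.5515 = 0.7873 m·K/W
Q' = ΔT/ΣR = (89.8 °C − 32.4 °C)/0.7873 = 72.9 W/m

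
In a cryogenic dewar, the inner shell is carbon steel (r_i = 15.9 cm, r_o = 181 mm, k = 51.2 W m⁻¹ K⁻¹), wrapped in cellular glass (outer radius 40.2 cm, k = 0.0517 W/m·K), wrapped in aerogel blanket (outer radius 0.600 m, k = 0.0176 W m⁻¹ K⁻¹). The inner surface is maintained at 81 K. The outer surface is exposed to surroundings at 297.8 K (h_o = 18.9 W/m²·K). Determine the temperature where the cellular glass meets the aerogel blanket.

Series thermal resistances, inner to outer:
  R_carbon steel = (1/0.159 − 1/0.181)/(4πk) = 0.7644/(4π·51.2) = 0.001188 K/W
  R_cellular glass = (1/0.181 − 1/0.402)/(4πk) = 3.037/(4π·0.0517) = 4.675 K/W
  R_aerogel blanket = (1/0.402 − 1/0.600)/(4πk) = 0.8209/(4π·0.0176) = 3.712 K/W
  R_conv,out = 1/(4πr²h) = 1/(4π·0.600²·18.9) = 0.01170 K/W
ΣR = 0.001188 + 4.675 + 3.712 + 0.01170 = 8.400 K/W
Q = ΔT/ΣR = (81 K − 297.8 K)/8.400 = -25.81 W
From the inner boundary to the cellular glass/aerogel blanket interface, ΣR_partial = 4.676 K/W.
T_interface = T_in − Q·ΣR_partial = 81 K − (-25.81)(4.676) = 201.7 K

T = 201.7 K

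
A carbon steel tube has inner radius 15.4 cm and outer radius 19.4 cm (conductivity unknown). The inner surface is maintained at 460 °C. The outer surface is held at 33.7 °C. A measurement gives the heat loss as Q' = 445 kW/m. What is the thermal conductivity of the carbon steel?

k = 38.4 W/m·K

ΣR = ΔT/Q' = |460 − 33.7|/4.45×10^5 = 9.580×10^-4 m·K/W
ln(r₂/r₁)/(2πk) = 9.580×10^-4 ⇒ k = 0.2309/(2π·9.580×10^-4) = 38.4 W/m·K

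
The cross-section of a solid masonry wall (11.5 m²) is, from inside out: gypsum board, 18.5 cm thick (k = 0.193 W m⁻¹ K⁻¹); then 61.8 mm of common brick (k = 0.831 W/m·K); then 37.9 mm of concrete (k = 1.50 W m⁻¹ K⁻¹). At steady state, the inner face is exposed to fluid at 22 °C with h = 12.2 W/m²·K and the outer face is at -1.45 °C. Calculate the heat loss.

Resistance network (inner→outer):
  R_conv,in = 1/(hA) = 1/(12.2·11.5) = 0.007128 K/W
  R_gypsum board = L/(kA) = 0.185/(0.193·11.5) = 0.08335 K/W
  R_common brick = L/(kA) = 0.0618/(0.831·11.5) = 0.006467 K/W
  R_concrete = L/(kA) = 0.0379/(1.50·11.5) = 0.002197 K/W
ΣR = 0.007128 + 0.08335 + 0.006467 + 0.002197 = 0.09914 K/W
Q = ΔT/ΣR = (22 °C − -1.45 °C)/0.09914 = 237 W

Q = 237 W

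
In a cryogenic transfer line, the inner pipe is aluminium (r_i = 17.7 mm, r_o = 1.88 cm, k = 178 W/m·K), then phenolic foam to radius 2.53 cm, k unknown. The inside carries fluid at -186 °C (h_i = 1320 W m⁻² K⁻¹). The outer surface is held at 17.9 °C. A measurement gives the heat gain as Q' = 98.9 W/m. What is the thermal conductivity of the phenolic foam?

ΣR = ΔT/Q' = |-186 − 17.9|/98.9 = 2.062 m·K/W
Known resistances:
  R'_conv,in = 1/(2πr h) = 1/(2π·0.0177·1320) = 0.006812 m·K/W
  R'_aluminium = ln(0.0188/0.0177)/(2πk) = 0.06029/(2π·178) = 5.391×10^-5 m·K/W
R_phenolic foam = ΣR − ΣR_known = 2.062 − 0.006866 = 2.055 m·K/W
ln(r₂/r₁)/(2πk) = 2.055 ⇒ k = 0.2969/(2π·2.055) = 0.0230 W/m·K

k = 0.0230 W/m·K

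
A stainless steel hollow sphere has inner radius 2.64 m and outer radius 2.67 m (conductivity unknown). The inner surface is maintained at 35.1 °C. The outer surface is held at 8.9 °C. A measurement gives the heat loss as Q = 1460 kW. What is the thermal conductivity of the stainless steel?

k = 18.9 W/m·K

ΣR = ΔT/Q = |35.1 − 8.9|/1.46×10^6 = 1.795×10^-5 K/W
(1/r₁−1/r₂)/(4πk) = 1.795×10^-5 ⇒ k = 0.004256/(4π·1.795×10^-5) = 18.9 W/m·K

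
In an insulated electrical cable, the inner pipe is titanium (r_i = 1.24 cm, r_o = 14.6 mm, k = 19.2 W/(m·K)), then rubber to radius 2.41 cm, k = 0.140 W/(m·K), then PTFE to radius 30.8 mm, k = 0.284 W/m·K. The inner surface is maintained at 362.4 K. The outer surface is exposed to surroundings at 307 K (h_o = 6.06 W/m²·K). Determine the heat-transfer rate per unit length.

Q' = 35.5 W/m

Series thermal resistances, inner to outer:
  R'_titanium = ln(0.0146/0.0124)/(2πk) = 0.1633/(2π·19.2) = 0.001354 m·K/W
  R'_rubber = ln(0.0241/0.0146)/(2πk) = 0.5012/(2π·0.140) = 0.5698 m·K/W
  R'_PTFE = ln(0.0308/0.0241)/(2πk) = 0.2453/(2π·0.284) = 0.1375 m·K/W
  R'_conv,out = 1/(2πr h) = 1/(2π·0.0308·6.06) = 0.8527 m·K/W
ΣR = 0.001354 + 0.5698 + 0.1375 + 0.8527 = 1.561 m·K/W
Q' = ΔT/ΣR = (362.4 K − 307 K)/1.561 = 35.5 W/m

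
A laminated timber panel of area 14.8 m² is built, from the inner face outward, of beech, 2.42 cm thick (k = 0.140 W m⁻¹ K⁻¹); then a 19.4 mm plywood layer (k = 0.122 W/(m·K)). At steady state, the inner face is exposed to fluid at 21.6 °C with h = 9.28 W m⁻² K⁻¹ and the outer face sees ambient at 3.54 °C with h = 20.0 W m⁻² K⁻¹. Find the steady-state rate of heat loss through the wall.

Q = 546 W

Series thermal resistances, inner to outer:
  R_conv,in = 1/(hA) = 1/(9.28·14.8) = 0.007281 K/W
  R_beech = L/(kA) = 0.0242/(0.140·14.8) = 0.01168 K/W
  R_plywood = L/(kA) = 0.0194/(0.122·14.8) = 0.01074 K/W
  R_conv,out = 1/(hA) = 1/(20.0·14.8) = 0.003378 K/W
ΣR = 0.007281 + 0.01168 + 0.01074 + 0.003378 = 0.03308 K/W
Q = ΔT/ΣR = (21.6 °C − 3.54 °C)/0.03308 = 546 W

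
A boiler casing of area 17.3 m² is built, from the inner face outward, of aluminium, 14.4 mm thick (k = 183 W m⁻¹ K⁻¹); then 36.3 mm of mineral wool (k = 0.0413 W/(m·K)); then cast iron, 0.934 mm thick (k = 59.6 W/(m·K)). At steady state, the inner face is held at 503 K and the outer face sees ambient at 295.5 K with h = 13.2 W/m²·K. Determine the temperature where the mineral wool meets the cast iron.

Treat each layer as a resistance in series:
  R_aluminium = L/(kA) = 0.0144/(183·17.3) = 4.548×10^-6 K/W
  R_mineral wool = L/(kA) = 0.0363/(0.0413·17.3) = 0.05081 K/W
  R_cast iron = L/(kA) = 9.34×10^-4/(59.6·17.3) = 9.058×10^-7 K/W
  R_conv,out = 1/(hA) = 1/(13.2·17.3) = 0.004379 K/W
ΣR = 4.548×10^-6 + 0.05081 + 9.058×10^-7 + 0.004379 = 0.05519 K/W
Q = ΔT/ΣR = (503 K − 295.5 K)/0.05519 = 3760 W
From the inner boundary to the mineral wool/cast iron interface, ΣR_partial = 0.05081 K/W.
T_interface = T_in − Q·ΣR_partial = 503 K − (3760)(0.05081) = 312.0 K

T = 312.0 K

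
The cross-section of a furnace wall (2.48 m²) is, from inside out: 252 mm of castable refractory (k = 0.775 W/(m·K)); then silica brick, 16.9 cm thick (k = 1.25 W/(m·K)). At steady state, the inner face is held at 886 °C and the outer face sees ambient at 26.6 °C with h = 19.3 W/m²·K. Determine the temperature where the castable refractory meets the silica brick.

Treat each layer as a resistance in series:
  R_castable refractory = L/(kA) = 0.252/(0.775·2.48) = 0.1311 K/W
  R_silica brick = L/(kA) = 0.169/(1.25·2.48) = 0.05452 K/W
  R_conv,out = 1/(hA) = 1/(19.3·2.48) = 0.02089 K/W
ΣR = 0.1311 + 0.05452 + 0.02089 = 0.2065 K/W
Q = ΔT/ΣR = (886 °C − 26.6 °C)/0.2065 = 4162 W
From the inner boundary to the castable refractory/silica brick interface, ΣR_partial = 0.1311 K/W.
T_interface = T_in − Q·ΣR_partial = 886 °C − (4162)(0.1311) = 340 °C

T = 340 °C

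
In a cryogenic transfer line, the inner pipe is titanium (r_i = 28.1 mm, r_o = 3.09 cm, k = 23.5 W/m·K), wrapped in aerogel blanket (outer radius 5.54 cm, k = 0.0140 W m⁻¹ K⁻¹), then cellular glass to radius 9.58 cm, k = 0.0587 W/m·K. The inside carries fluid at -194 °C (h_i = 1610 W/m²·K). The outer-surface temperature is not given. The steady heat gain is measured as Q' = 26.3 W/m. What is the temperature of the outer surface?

Sum the resistances:
  R'_conv,in = 1/(2πr h) = 1/(2π·0.0281·1610) = 0.003518 m·K/W
  R'_titanium = ln(0.0309/0.0281)/(2πk) = 0.09499/(2π·23.5) = 6.433×10^-4 m·K/W
  R'_aerogel blanket = ln(0.0554/0.0309)/(2πk) = 0.5838/(2π·0.0140) = 6.637 m·K/W
  R'_cellular glass = ln(0.0958/0.0554)/(2πk) = 0.5477/(2π·0.0587) = 1.485 m·K/W
ΣR = 8.126 m·K/W
ΔT = Q'·ΣR = 26.3 × 8.126 = 213.7 K
Heat flows inward, so T_out = T_in + ΔT = -194 + 213.7 = 19.7 °C

T_out = 19.7 °C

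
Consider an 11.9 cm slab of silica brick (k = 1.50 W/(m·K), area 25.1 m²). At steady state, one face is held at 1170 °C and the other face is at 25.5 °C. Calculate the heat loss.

Q = kA·ΔT/L = 1.50 × 25.1 × |1170 °C − 25.5 °C| / 0.119 = 3.62×10^5 W

Q = 362 kW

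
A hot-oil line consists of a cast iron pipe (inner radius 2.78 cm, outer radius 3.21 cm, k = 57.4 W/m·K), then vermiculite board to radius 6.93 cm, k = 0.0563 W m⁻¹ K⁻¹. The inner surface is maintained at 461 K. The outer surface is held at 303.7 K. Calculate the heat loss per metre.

Treat each layer as a resistance in series:
  R'_cast iron = ln(0.0321/0.0278)/(2πk) = 0.1438/(2π·57.4) = 3.988×10^-4 m·K/W
  R'_vermiculite board = ln(0.0693/0.0321)/(2πk) = 0.7696/(2π·0.0563) = 2.176 m·K/W
ΣR = 3.988×10^-4 + 2.176 = 2.176 m·K/W
Q' = ΔT/ΣR = (461 K − 303.7 K)/2.176 = 72.3 W/m

Q' = 72.3 W/m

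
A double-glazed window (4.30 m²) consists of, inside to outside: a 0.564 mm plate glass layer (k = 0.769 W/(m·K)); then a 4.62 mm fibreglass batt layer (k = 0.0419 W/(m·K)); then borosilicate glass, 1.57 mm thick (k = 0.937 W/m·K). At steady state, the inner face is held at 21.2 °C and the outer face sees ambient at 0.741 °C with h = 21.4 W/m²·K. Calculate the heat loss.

Resistance network (inner→outer):
  R_plate glass = L/(kA) = 5.64×10^-4/(0.769·4.30) = 1.706×10^-4 K/W
  R_fibreglass batt = L/(kA) = 0.00462/(0.0419·4.30) = 0.02564 K/W
  R_borosilicate glass = L/(kA) = 0.00157/(0.937·4.30) = 3.897×10^-4 K/W
  R_conv,out = 1/(hA) = 1/(21.4·4.30) = 0.01087 K/W
ΣR = 1.706×10^-4 + 0.02564 + 3.897×10^-4 + 0.01087 = 0.03707 K/W
Q = ΔT/ΣR = (21.2 °C − 0.741 °C)/0.03707 = 552 W

Q = 552 W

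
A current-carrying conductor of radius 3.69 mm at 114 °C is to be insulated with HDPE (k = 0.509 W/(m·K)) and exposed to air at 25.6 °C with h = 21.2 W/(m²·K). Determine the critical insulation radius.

For a cylinder, r_cr = k_ins/h = 0.509/21.2 = 0.0240 m = 2.40 cm

r_cr = 2.40 cm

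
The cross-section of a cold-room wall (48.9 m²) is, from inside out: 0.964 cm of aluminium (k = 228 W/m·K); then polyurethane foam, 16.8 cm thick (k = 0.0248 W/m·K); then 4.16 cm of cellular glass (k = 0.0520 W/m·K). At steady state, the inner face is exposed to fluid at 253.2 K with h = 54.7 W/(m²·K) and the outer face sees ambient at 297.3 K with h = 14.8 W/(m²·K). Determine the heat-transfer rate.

Q = 282 W

Series thermal resistances, inner to outer:
  R_conv,in = 1/(hA) = 1/(54.7·48.9) = 3.739×10^-4 K/W
  R_aluminium = L/(kA) = 0.00964/(228·48.9) = 8.646×10^-7 K/W
  R_polyurethane foam = L/(kA) = 0.168/(0.0248·48.9) = 0.1385 K/W
  R_cellular glass = L/(kA) = 0.0416/(0.0520·48.9) = 0.01636 K/W
  R_conv,out = 1/(hA) = 1/(14.8·48.9) = 0.001382 K/W
ΣR = 3.739×10^-4 + 8.646×10^-7 + 0.1385 + 0.01636 + 0.001382 = 0.1566 K/W
Q = ΔT/ΣR = (253.2 K − 297.3 K)/0.1566 = -282 W
(Negative Q ⇒ heat flows inward; heat gain = 282 W.)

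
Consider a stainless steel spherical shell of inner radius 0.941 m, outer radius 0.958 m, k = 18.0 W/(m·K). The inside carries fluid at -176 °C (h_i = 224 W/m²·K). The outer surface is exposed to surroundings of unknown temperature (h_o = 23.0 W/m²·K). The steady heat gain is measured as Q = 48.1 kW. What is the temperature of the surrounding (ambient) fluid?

T_out = 28.6 °C

Series resistances:
  R_conv,in = 1/(4πr²h) = 1/(4π·0.941²·224) = 4.012×10^-4 K/W
  R_stainless steel = (1/0.941 − 1/0.958)/(4πk) = 0.01886/(4π·18.0) = 8.337×10^-5 K/W
  R_conv,out = 1/(4πr²h) = 1/(4π·0.958²·23.0) = 0.003770 K/W
ΣR = 0.004254 K/W
ΔT = Q·ΣR = 48100 × 0.004254 = 204.6 K
Heat flows inward, so T_out = T_in + ΔT = -176 + 204.6 = 28.6 °C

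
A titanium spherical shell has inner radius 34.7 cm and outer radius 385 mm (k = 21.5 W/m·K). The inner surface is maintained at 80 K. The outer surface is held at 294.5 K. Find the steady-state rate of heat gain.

Q = 4πk·ΔT/(1/r₁ − 1/r₂) = 4π × 21.5 × 214.5 / (1/0.347 − 1/0.385) = 2.04×10^5 W

Q = 2.04×10^5 W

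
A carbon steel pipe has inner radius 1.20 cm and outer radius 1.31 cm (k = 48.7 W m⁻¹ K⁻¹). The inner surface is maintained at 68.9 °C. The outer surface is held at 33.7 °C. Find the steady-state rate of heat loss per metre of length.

Q' = 123 kW/m

Q' = 2πk·ΔT/ln(r₂/r₁) = 2π × 48.7 × 35.2 / ln(0.0131/0.0120) = 1.23×10^5 W/m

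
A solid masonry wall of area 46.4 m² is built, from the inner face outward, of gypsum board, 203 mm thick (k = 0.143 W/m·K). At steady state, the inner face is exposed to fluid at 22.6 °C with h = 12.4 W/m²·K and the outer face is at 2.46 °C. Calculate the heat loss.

Q = 623 W

Series thermal resistances, inner to outer:
  R_conv,in = 1/(hA) = 1/(12.4·46.4) = 0.001738 K/W
  R_gypsum board = L/(kA) = 0.203/(0.143·46.4) = 0.03059 K/W
ΣR = 0.001738 + 0.03059 = 0.03233 K/W
Q = ΔT/ΣR = (22.6 °C − 2.46 °C)/0.03233 = 623 W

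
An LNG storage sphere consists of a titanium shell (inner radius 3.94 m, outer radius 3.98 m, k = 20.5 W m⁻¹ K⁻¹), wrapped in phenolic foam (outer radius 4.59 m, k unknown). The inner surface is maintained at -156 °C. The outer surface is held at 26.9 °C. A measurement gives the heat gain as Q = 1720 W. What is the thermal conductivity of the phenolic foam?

ΣR = ΔT/Q = |-156 − 26.9|/1720 = 0.1063 K/W
Known resistances:
  R_titanium = (1/3.94 − 1/3.98)/(4πk) = 0.002551/(4π·20.5) = 9.902×10^-6 K/W
R_phenolic foam = ΣR − ΣR_known = 0.1063 − 9.902×10^-6 = 0.1063 K/W
(1/r₁−1/r₂)/(4πk) = 0.1063 ⇒ k = 0.03339/(4π·0.1063) = 0.0250 W/m·K

k = 0.0250 W/m·K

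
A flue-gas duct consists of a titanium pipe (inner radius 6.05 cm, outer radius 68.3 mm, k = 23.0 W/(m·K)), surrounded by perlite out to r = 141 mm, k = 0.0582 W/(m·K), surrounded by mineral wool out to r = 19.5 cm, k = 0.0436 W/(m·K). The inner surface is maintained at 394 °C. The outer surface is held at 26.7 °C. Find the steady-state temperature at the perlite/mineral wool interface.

Treat each layer as a resistance in series:
  R'_titanium = ln(0.0683/0.0605)/(2πk) = 0.1213/(2π·23.0) = 8.391×10^-4 m·K/W
  R'_perlite = ln(0.141/0.0683)/(2πk) = 0.7249/(2π·0.0582) = 1.982 m·K/W
  R'_mineral wool = ln(0.195/0.141)/(2πk) = 0.3242/(2π·0.0436) = 1.184 m·K/W
ΣR = 8.391×10^-4 + 1.982 + 1.184 = 3.167 m·K/W
Q' = ΔT/ΣR = (394 °C − 26.7 °C)/3.167 = 116.0 W/m
From the inner boundary to the perlite/mineral wool interface, ΣR_partial = 1.983 m·K/W.
T_interface = T_in − Q'·ΣR_partial = 394 °C − (116.0)(1.983) = 164 °C

T = 164 °C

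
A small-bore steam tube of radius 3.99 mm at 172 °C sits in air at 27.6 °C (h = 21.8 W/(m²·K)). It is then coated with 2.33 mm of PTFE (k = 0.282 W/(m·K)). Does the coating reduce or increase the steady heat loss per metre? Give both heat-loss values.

Critical radius for a cylinder: r_cr = k/h = 0.0129 m = 1.29 cm.
Outer radius after coating: r₂ = 0.00399 + 0.00233 = 0.00632 m.
Since r₁ < r_cr and r₂ ≤ r_cr, the coating moves toward the maximum at r_cr — heat loss rises.
Bare: R = 1/(2πr₁h) = 1.830 m·K/W; Q = 144.4/1.830 = 78.9 W/m.
Coated: R = R_cond + R_conv = 1.415 m·K/W; Q = 144.4/1.415 = 102 W/m.

increases: 78.9 → 102 W/m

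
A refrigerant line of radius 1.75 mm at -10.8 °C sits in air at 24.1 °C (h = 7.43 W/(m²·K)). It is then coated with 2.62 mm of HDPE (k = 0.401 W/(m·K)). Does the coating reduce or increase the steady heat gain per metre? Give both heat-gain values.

Critical radius for a cylinder: r_cr = k/h = 0.0540 m = 5.40 cm.
Outer radius after coating: r₂ = 0.00175 + 0.00262 = 0.00437 m.
Since r₁ < r_cr and r₂ ≤ r_cr, the coating moves toward the maximum at r_cr — heat gain rises.
Bare: R = 1/(2πr₁h) = 12.24 m·K/W; Q = 34.9/12.24 = 2.85 W/m.
Coated: R = R_cond + R_conv = 5.265 m·K/W; Q = 34.9/5.265 = 6.63 W/m.

increases: 2.85 → 6.63 W/m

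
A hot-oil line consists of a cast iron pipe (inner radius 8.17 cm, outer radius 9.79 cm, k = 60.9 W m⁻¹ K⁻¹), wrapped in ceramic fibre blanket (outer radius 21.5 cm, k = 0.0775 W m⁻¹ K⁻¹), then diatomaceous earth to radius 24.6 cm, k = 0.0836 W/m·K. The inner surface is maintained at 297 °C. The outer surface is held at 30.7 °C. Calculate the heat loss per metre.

Q' = 142 W/m

Treat each layer as a resistance in series:
  R'_cast iron = ln(0.0979/0.0817)/(2πk) = 0.1809/(2π·60.9) = 4.727×10^-4 m·K/W
  R'_ceramic fibre blanket = ln(0.215/0.0979)/(2πk) = 0.7867/(2π·0.0775) = 1.616 m·K/W
  R'_diatomaceous earth = ln(0.246/0.215)/(2πk) = 0.1347/(2π·0.0836) = 0.2564 m·K/W
ΣR = 4.727×10^-4 + 1.616 + 0.2564 = 1.873 m·K/W
Q' = ΔT/ΣR = (297 °C − 30.7 °C)/1.873 = 142 W/m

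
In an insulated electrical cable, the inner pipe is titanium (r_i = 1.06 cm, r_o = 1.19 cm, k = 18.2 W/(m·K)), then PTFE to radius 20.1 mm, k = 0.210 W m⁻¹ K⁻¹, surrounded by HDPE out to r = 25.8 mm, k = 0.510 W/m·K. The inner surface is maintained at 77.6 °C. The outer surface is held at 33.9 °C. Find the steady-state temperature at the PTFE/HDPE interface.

Treat each layer as a resistance in series:
  R'_titanium = ln(0.0119/0.0106)/(2πk) = 0.1157/(2π·18.2) = 0.001012 m·K/W
  R'_PTFE = ln(0.0201/0.0119)/(2πk) = 0.5242/(2π·0.210) = 0.3973 m·K/W
  R'_HDPE = ln(0.0258/0.0201)/(2πk) = 0.2497/(2π·0.510) = 0.07791 m·K/W
ΣR = 0.001012 + 0.3973 + 0.07791 = 0.4762 m·K/W
Q' = ΔT/ΣR = (77.6 °C − 33.9 °C)/0.4762 = 91.77 W/m
From the inner boundary to the PTFE/HDPE interface, ΣR_partial = 0.3983 m·K/W.
T_interface = T_in − Q'·ΣR_partial = 77.6 °C − (91.77)(0.3983) = 41.0 °C

T = 41.0 °C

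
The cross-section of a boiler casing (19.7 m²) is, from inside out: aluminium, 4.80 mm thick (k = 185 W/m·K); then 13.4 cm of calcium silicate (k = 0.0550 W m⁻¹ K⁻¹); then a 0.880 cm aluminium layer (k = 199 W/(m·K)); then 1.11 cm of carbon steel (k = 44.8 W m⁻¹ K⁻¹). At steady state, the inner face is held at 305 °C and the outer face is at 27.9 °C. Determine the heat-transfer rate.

Q = 2.24 kW

Treat each layer as a resistance in series:
  R_aluminium = L/(kA) = 0.00480/(185·19.7) = 1.317×10^-6 K/W
  R_calcium silicate = L/(kA) = 0.134/(0.0550·19.7) = 0.1237 K/W
  R_aluminium = L/(kA) = 0.00880/(199·19.7) = 2.245×10^-6 K/W
  R_carbon steel = L/(kA) = 0.0111/(44.8·19.7) = 1.258×10^-5 K/W
ΣR = 1.317×10^-6 + 0.1237 + 2.245×10^-6 + 1.258×10^-5 = 0.1237 K/W
Q = ΔT/ΣR = (305 °C − 27.9 °C)/0.1237 = 2240 W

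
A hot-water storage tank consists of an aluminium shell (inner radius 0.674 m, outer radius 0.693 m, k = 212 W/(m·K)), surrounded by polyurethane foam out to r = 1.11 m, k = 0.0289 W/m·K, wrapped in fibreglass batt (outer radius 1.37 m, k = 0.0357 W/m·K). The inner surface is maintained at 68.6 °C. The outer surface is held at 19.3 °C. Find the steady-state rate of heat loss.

Treat each layer as a resistance in series:
  R_aluminium = (1/0.674 − 1/0.693)/(4πk) = 0.04068/(4π·212) = 1.527×10^-5 K/W
  R_polyurethane foam = (1/0.693 − 1/1.11)/(4πk) = 0.5421/(4π·0.0289) = 1.493 K/W
  R_fibreglass batt = (1/1.11 − 1/1.37)/(4πk) = 0.1710/(4π·0.0357) = 0.3811 K/W
ΣR = 1.527×10^-5 + 1.493 + 0.3811 = 1.874 K/W
Q = ΔT/ΣR = (68.6 °C − 19.3 °C)/1.874 = 26.3 W

Q = 26.3 W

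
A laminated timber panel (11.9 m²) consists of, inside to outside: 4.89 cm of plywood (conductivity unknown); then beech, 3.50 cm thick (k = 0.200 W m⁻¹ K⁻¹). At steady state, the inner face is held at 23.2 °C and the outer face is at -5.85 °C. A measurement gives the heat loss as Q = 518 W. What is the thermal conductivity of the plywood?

ΣR = ΔT/Q = |23.2 − -5.85|/518 = 0.05608 K/W
Known resistances:
  R_beech = L/(kA) = 0.0350/(0.200·11.9) = 0.01471 K/W
R_plywood = ΣR − ΣR_known = 0.05608 − 0.01471 = 0.04137 K/W
L/(kA) = 0.04137 ⇒ k = 0.0489/(0.04137·11.9) = 0.0993 W/m·K

k = 0.0993 W/m·K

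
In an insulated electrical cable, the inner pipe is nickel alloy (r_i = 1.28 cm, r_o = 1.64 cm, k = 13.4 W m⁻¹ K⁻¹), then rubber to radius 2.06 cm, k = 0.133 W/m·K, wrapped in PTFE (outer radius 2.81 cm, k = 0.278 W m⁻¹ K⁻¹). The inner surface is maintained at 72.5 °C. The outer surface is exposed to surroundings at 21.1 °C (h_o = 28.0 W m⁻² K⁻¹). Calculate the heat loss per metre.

Q' = 78.4 W/m

Treat each layer as a resistance in series:
  R'_nickel alloy = ln(0.0164/0.0128)/(2πk) = 0.2478/(2π·13.4) = 0.002944 m·K/W
  R'_rubber = ln(0.0206/0.0164)/(2πk) = 0.2280/(2π·0.133) = 0.2728 m·K/W
  R'_PTFE = ln(0.0281/0.0206)/(2πk) = 0.3105/(2π·0.278) = 0.1777 m·K/W
  R'_conv,out = 1/(2πr h) = 1/(2π·0.0281·28.0) = 0.2023 m·K/W
ΣR = 0.002944 + 0.2728 + 0.1777 + 0.2023 = 0.6557 m·K/W
Q' = ΔT/ΣR = (72.5 °C − 21.1 °C)/0.6557 = 78.4 W/m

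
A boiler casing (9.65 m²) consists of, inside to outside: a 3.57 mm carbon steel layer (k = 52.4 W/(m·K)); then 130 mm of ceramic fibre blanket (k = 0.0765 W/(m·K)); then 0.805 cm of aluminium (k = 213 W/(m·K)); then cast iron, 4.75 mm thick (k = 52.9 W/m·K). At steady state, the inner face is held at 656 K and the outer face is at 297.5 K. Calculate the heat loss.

Series thermal resistances, inner to outer:
  R_carbon steel = L/(kA) = 0.00357/(52.4·9.65) = 7.060×10^-6 K/W
  R_ceramic fibre blanket = L/(kA) = 0.130/(0.0765·9.65) = 0.1761 K/W
  R_aluminium = L/(kA) = 0.00805/(213·9.65) = 3.916×10^-6 K/W
  R_cast iron = L/(kA) = 0.00475/(52.9·9.65) = 9.305×10^-6 K/W
ΣR = 7.060×10^-6 + 0.1761 + 3.916×10^-6 + 9.305×10^-6 = 0.1761 K/W
Q = ΔT/ΣR = (656 K − 297.5 K)/0.1761 = 2040 W

Q = 2.04 kW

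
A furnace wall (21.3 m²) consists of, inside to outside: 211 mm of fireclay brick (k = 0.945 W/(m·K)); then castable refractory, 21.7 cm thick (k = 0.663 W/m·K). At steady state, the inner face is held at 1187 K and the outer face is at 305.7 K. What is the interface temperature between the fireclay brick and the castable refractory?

Resistance network (inner→outer):
  R_fireclay brick = L/(kA) = 0.211/(0.945·21.3) = 0.01048 K/W
  R_castable refractory = L/(kA) = 0.217/(0.663·21.3) = 0.01537 K/W
ΣR = 0.01048 + 0.01537 = 0.02585 K/W
Q = ΔT/ΣR = (1187 K − 305.7 K)/0.02585 = 34090 W
From the inner boundary to the fireclay brick/castable refractory interface, ΣR_partial = 0.01048 K/W.
T_interface = T_in − Q·ΣR_partial = 1187 K − (34090)(0.01048) = 830 K

T = 830 K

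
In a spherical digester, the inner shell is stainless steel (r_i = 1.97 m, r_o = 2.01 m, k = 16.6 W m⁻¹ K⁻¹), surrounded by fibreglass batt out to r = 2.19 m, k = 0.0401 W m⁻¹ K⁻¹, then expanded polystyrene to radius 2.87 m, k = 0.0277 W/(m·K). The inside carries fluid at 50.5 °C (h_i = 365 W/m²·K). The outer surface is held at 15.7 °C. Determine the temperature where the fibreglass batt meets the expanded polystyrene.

T = 43.3 °C

Treat each layer as a resistance in series:
  R_conv,in = 1/(4πr²h) = 1/(4π·1.97²·365) = 5.618×10^-5 K/W
  R_stainless steel = (1/1.97 − 1/2.01)/(4πk) = 0.01010/(4π·16.6) = 4.843×10^-5 K/W
  R_fibreglass batt = (1/2.01 − 1/2.19)/(4πk) = 0.04089/(4π·0.0401) = 0.08115 K/W
  R_expanded polystyrene = (1/2.19 − 1/2.87)/(4πk) = 0.1082/(4π·0.0277) = 0.3108 K/W
ΣR = 5.618×10^-5 + 4.843×10^-5 + 0.08115 + 0.3108 = 0.3921 K/W
Q = ΔT/ΣR = (50.5 °C − 15.7 °C)/0.3921 = 88.75 W
From the inner boundary to the fibreglass batt/expanded polystyrene interface, ΣR_partial = 0.08125 K/W.
T_interface = T_in − Q·ΣR_partial = 50.5 °C − (88.75)(0.08125) = 43.3 °C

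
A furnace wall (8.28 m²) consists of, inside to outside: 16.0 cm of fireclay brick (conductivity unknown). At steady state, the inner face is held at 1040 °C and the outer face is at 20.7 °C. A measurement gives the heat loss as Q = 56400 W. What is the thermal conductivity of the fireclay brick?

k = 1.07 W/m·K

ΣR = ΔT/Q = |1040 − 20.7|/56400 = 0.01807 K/W
L/(kA) = 0.01807 ⇒ k = 0.160/(0.01807·8.28) = 1.07 W/m·K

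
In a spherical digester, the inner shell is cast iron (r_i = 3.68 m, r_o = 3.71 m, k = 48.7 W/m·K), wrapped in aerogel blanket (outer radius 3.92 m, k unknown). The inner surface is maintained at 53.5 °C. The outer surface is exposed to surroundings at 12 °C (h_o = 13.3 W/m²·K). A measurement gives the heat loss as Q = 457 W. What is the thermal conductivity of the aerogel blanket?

k = 0.0127 W/m·K

ΣR = ΔT/Q = |53.5 − 12|/457 = 0.09081 K/W
Known resistances:
  R_cast iron = (1/3.68 − 1/3.71)/(4πk) = 0.002197/(4π·48.7) = 3.591×10^-6 K/W
  R_conv,out = 1/(4πr²h) = 1/(4π·3.92²·13.3) = 3.894×10^-4 K/W
R_aerogel blanket = ΣR − ΣR_known = 0.09081 − 3.930×10^-4 = 0.09042 K/W
(1/r₁−1/r₂)/(4πk) = 0.09042 ⇒ k = 0.01444/(4π·0.09042) = 0.0127 W/m·K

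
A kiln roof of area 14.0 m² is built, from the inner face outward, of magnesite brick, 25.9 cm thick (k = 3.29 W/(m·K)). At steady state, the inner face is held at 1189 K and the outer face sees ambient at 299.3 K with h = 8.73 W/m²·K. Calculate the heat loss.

Resistance network (inner→outer):
  R_magnesite brick = L/(kA) = 0.259/(3.29·14.0) = 0.005623 K/W
  R_conv,out = 1/(hA) = 1/(8.73·14.0) = 0.008182 K/W
ΣR = 0.005623 + 0.008182 = 0.01381 K/W
Q = ΔT/ΣR = (1189 K − 299.3 K)/0.01381 = 64400 W

Q = 64400 W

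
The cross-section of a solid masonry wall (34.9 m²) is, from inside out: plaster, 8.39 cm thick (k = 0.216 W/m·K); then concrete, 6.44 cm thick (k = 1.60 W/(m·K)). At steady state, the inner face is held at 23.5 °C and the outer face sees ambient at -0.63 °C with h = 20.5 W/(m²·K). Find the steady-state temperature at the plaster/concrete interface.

T = 3.87 °C

Resistance network (inner→outer):
  R_plaster = L/(kA) = 0.0839/(0.216·34.9) = 0.01113 K/W
  R_concrete = L/(kA) = 0.0644/(1.60·34.9) = 0.001153 K/W
  R_conv,out = 1/(hA) = 1/(20.5·34.9) = 0.001398 K/W
ΣR = 0.01113 + 0.001153 + 0.001398 = 0.01368 K/W
Q = ΔT/ΣR = (23.5 °C − -0.63 °C)/0.01368 = 1764 W
From the inner boundary to the plaster/concrete interface, ΣR_partial = 0.01113 K/W.
T_interface = T_in − Q·ΣR_partial = 23.5 °C − (1764)(0.01113) = 3.87 °C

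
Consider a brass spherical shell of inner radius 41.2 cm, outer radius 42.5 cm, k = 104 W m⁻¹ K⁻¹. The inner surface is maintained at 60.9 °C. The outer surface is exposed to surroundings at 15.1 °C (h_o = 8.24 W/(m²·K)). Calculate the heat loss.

Q = 856 W

Treat each layer as a resistance in series:
  R_brass = (1/0.412 − 1/0.425)/(4πk) = 0.07424/(4π·104) = 5.681×10^-5 K/W
  R_conv,out = 1/(4πr²h) = 1/(4π·0.425²·8.24) = 0.05347 K/W
ΣR = 5.681×10^-5 + 0.05347 = 0.05353 K/W
Q = ΔT/ΣR = (60.9 °C − 15.1 °C)/0.05353 = 856 W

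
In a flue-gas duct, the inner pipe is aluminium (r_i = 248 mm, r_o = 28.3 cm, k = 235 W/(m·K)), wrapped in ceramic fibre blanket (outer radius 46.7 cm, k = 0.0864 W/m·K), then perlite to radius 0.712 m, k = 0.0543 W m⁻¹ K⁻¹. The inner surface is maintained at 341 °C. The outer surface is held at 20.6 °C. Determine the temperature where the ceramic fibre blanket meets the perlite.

T = 204 °C

Resistance network (inner→outer):
  R'_aluminium = ln(0.283/0.248)/(2πk) = 0.1320/(2π·235) = 8.941×10^-5 m·K/W
  R'_ceramic fibre blanket = ln(0.467/0.283)/(2πk) = 0.5009/(2π·0.0864) = 0.9227 m·K/W
  R'_perlite = ln(0.712/0.467)/(2πk) = 0.4217/(2π·0.0543) = 1.236 m·K/W
ΣR = 8.941×10^-5 + 0.9227 + 1.236 = 2.159 m·K/W
Q' = ΔT/ΣR = (341 °C − 20.6 °C)/2.159 = 148.4 W/m
From the inner boundary to the ceramic fibre blanket/perlite interface, ΣR_partial = 0.9228 m·K/W.
T_interface = T_in − Q'·ΣR_partial = 341 °C − (148.4)(0.9228) = 204 °C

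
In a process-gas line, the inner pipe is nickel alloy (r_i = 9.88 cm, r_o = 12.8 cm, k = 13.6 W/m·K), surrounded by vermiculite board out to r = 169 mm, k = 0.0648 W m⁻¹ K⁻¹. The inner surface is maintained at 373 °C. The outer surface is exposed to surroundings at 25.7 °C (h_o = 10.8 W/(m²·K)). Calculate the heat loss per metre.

Resistance network (inner→outer):
  R'_nickel alloy = ln(0.128/0.0988)/(2πk) = 0.2589/(2π·13.6) = 0.003030 m·K/W
  R'_vermiculite board = ln(0.169/0.128)/(2πk) = 0.2779/(2π·0.0648) = 0.6825 m·K/W
  R'_conv,out = 1/(2πr h) = 1/(2π·0.169·10.8) = 0.08720 m·K/W
ΣR = 0.003030 + 0.6825 + 0.08720 = 0.7727 m·K/W
Q' = ΔT/ΣR = (373 °C − 25.7 °C)/0.7727 = 449 W/m

Q' = 449 W/m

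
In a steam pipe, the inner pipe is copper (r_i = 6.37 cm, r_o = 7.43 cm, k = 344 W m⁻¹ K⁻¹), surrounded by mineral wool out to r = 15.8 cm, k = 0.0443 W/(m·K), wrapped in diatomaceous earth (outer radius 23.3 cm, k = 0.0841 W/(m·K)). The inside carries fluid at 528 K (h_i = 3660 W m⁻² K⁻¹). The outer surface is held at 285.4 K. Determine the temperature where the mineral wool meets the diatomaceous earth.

Resistance network (inner→outer):
  R'_conv,in = 1/(2πr h) = 1/(2π·0.0637·3660) = 6.827×10^-4 m·K/W
  R'_copper = ln(0.0743/0.0637)/(2πk) = 0.1539/(2π·344) = 7.122×10^-5 m·K/W
  R'_mineral wool = ln(0.158/0.0743)/(2πk) = 0.7545/(2π·0.0443) = 2.711 m·K/W
  R'_diatomaceous earth = ln(0.233/0.158)/(2πk) = 0.3884/(2π·0.0841) = 0.7351 m·K/W
ΣR = 6.827×10^-4 + 7.122×10^-5 + 2.711 + 0.7351 = 3.447 m·K/W
Q' = ΔT/ΣR = (528 K − 285.4 K)/3.447 = 70.38 W/m
From the inner boundary to the mineral wool/diatomaceous earth interface, ΣR_partial = 2.712 m·K/W.
T_interface = T_in − Q'·ΣR_partial = 528 K − (70.38)(2.712) = 337.1 K

T = 337.1 K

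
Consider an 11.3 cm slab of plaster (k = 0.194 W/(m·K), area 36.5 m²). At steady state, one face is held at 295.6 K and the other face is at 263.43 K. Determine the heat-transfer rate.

Q = kA·ΔT/L = 0.194 × 36.5 × |295.6 K − 263.43 K| / 0.113 = 2020 W

Q = 2020 W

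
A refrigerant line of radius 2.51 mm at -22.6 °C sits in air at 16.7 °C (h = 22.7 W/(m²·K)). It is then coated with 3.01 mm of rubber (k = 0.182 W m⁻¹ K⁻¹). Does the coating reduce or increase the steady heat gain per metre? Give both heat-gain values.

Critical radius for a cylinder: r_cr = k/h = 0.00802 m = 0.802 cm.
Outer radius after coating: r₂ = 0.00251 + 0.00301 = 0.00552 m.
Since r₁ < r_cr and r₂ ≤ r_cr, the coating moves toward the maximum at r_cr — heat gain rises.
Bare: R = 1/(2πr₁h) = 2.793 m·K/W; Q = 39.3/2.793 = 14.1 W/m.
Coated: R = R_cond + R_conv = 1.959 m·K/W; Q = 39.3/1.959 = 20.1 W/m.

increases: 14.1 → 20.1 W/m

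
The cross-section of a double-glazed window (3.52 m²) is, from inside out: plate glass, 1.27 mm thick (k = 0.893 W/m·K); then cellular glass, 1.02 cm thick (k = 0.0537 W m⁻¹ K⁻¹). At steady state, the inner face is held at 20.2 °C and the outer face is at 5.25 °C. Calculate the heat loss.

Resistance network (inner→outer):
  R_plate glass = L/(kA) = 0.00127/(0.893·3.52) = 4.040×10^-4 K/W
  R_cellular glass = L/(kA) = 0.0102/(0.0537·3.52) = 0.05396 K/W
ΣR = 4.040×10^-4 + 0.05396 = 0.05436 K/W
Q = ΔT/ΣR = (20.2 °C − 5.25 °C)/0.05436 = 275 W

Q = 275 W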